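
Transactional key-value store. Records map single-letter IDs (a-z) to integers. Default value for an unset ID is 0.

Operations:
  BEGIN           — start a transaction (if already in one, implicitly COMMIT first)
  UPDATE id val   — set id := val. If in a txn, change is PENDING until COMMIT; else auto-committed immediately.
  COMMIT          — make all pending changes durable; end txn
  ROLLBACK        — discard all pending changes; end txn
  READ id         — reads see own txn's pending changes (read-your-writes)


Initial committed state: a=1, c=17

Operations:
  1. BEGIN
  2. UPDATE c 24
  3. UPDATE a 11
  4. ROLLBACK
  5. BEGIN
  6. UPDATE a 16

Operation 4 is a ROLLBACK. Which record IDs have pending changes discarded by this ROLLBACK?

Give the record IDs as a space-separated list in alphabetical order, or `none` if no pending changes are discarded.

Answer: a c

Derivation:
Initial committed: {a=1, c=17}
Op 1: BEGIN: in_txn=True, pending={}
Op 2: UPDATE c=24 (pending; pending now {c=24})
Op 3: UPDATE a=11 (pending; pending now {a=11, c=24})
Op 4: ROLLBACK: discarded pending ['a', 'c']; in_txn=False
Op 5: BEGIN: in_txn=True, pending={}
Op 6: UPDATE a=16 (pending; pending now {a=16})
ROLLBACK at op 4 discards: ['a', 'c']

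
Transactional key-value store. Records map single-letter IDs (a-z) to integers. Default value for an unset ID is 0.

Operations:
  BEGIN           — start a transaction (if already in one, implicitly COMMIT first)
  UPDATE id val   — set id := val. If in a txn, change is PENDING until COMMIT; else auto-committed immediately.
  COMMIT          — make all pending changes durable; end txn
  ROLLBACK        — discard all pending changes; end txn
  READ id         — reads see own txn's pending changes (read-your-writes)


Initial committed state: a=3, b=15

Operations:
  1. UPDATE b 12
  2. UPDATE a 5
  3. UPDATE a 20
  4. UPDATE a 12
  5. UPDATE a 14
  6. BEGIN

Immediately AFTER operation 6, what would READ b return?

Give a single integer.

Answer: 12

Derivation:
Initial committed: {a=3, b=15}
Op 1: UPDATE b=12 (auto-commit; committed b=12)
Op 2: UPDATE a=5 (auto-commit; committed a=5)
Op 3: UPDATE a=20 (auto-commit; committed a=20)
Op 4: UPDATE a=12 (auto-commit; committed a=12)
Op 5: UPDATE a=14 (auto-commit; committed a=14)
Op 6: BEGIN: in_txn=True, pending={}
After op 6: visible(b) = 12 (pending={}, committed={a=14, b=12})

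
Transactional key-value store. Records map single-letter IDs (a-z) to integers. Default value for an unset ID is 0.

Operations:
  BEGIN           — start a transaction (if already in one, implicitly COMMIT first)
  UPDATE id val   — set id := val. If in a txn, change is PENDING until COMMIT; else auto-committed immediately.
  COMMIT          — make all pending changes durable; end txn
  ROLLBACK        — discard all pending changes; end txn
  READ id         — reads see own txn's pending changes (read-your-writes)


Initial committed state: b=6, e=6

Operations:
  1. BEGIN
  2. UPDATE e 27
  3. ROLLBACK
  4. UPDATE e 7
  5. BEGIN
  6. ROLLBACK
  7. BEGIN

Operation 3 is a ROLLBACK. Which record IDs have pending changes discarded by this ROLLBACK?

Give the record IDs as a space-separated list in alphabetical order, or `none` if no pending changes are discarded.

Initial committed: {b=6, e=6}
Op 1: BEGIN: in_txn=True, pending={}
Op 2: UPDATE e=27 (pending; pending now {e=27})
Op 3: ROLLBACK: discarded pending ['e']; in_txn=False
Op 4: UPDATE e=7 (auto-commit; committed e=7)
Op 5: BEGIN: in_txn=True, pending={}
Op 6: ROLLBACK: discarded pending []; in_txn=False
Op 7: BEGIN: in_txn=True, pending={}
ROLLBACK at op 3 discards: ['e']

Answer: e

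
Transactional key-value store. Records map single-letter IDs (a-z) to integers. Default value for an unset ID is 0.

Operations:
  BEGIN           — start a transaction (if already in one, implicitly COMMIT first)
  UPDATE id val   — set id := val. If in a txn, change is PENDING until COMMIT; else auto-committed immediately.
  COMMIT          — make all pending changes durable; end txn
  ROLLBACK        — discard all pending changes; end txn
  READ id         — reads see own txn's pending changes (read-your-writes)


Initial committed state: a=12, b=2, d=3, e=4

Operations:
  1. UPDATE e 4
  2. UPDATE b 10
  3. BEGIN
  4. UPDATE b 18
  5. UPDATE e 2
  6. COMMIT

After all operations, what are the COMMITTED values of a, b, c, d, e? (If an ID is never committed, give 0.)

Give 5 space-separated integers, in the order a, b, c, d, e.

Answer: 12 18 0 3 2

Derivation:
Initial committed: {a=12, b=2, d=3, e=4}
Op 1: UPDATE e=4 (auto-commit; committed e=4)
Op 2: UPDATE b=10 (auto-commit; committed b=10)
Op 3: BEGIN: in_txn=True, pending={}
Op 4: UPDATE b=18 (pending; pending now {b=18})
Op 5: UPDATE e=2 (pending; pending now {b=18, e=2})
Op 6: COMMIT: merged ['b', 'e'] into committed; committed now {a=12, b=18, d=3, e=2}
Final committed: {a=12, b=18, d=3, e=2}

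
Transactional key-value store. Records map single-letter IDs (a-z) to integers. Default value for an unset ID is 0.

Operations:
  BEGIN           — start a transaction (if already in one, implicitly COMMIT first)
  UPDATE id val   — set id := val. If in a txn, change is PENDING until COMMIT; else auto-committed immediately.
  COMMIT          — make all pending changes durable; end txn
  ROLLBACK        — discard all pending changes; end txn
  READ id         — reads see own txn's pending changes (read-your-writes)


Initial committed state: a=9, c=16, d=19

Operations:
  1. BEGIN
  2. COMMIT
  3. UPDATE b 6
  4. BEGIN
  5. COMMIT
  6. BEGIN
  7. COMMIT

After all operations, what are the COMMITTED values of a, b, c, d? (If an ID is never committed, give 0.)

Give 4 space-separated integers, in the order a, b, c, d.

Answer: 9 6 16 19

Derivation:
Initial committed: {a=9, c=16, d=19}
Op 1: BEGIN: in_txn=True, pending={}
Op 2: COMMIT: merged [] into committed; committed now {a=9, c=16, d=19}
Op 3: UPDATE b=6 (auto-commit; committed b=6)
Op 4: BEGIN: in_txn=True, pending={}
Op 5: COMMIT: merged [] into committed; committed now {a=9, b=6, c=16, d=19}
Op 6: BEGIN: in_txn=True, pending={}
Op 7: COMMIT: merged [] into committed; committed now {a=9, b=6, c=16, d=19}
Final committed: {a=9, b=6, c=16, d=19}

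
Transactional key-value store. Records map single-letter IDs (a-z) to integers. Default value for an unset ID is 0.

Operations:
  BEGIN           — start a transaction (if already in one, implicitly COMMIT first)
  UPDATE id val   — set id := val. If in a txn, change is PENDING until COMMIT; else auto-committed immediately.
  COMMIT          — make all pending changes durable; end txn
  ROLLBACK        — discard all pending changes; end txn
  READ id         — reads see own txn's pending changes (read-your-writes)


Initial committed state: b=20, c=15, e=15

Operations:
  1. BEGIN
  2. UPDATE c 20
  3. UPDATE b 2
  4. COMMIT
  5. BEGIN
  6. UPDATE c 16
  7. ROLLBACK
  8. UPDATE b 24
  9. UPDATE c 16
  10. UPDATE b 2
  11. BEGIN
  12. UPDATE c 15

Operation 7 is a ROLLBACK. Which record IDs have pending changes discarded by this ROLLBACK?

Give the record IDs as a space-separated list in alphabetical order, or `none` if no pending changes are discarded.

Initial committed: {b=20, c=15, e=15}
Op 1: BEGIN: in_txn=True, pending={}
Op 2: UPDATE c=20 (pending; pending now {c=20})
Op 3: UPDATE b=2 (pending; pending now {b=2, c=20})
Op 4: COMMIT: merged ['b', 'c'] into committed; committed now {b=2, c=20, e=15}
Op 5: BEGIN: in_txn=True, pending={}
Op 6: UPDATE c=16 (pending; pending now {c=16})
Op 7: ROLLBACK: discarded pending ['c']; in_txn=False
Op 8: UPDATE b=24 (auto-commit; committed b=24)
Op 9: UPDATE c=16 (auto-commit; committed c=16)
Op 10: UPDATE b=2 (auto-commit; committed b=2)
Op 11: BEGIN: in_txn=True, pending={}
Op 12: UPDATE c=15 (pending; pending now {c=15})
ROLLBACK at op 7 discards: ['c']

Answer: c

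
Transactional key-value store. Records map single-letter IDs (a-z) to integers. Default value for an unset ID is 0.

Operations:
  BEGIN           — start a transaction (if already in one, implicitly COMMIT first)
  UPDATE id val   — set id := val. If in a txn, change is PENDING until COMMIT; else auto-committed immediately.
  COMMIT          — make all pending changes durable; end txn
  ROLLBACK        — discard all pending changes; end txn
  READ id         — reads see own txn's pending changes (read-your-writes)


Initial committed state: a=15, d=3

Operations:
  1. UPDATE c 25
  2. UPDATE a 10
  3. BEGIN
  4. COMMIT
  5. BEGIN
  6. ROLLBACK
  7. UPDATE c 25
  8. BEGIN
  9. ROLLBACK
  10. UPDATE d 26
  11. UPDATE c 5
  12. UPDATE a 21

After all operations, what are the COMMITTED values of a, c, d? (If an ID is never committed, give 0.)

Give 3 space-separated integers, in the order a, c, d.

Initial committed: {a=15, d=3}
Op 1: UPDATE c=25 (auto-commit; committed c=25)
Op 2: UPDATE a=10 (auto-commit; committed a=10)
Op 3: BEGIN: in_txn=True, pending={}
Op 4: COMMIT: merged [] into committed; committed now {a=10, c=25, d=3}
Op 5: BEGIN: in_txn=True, pending={}
Op 6: ROLLBACK: discarded pending []; in_txn=False
Op 7: UPDATE c=25 (auto-commit; committed c=25)
Op 8: BEGIN: in_txn=True, pending={}
Op 9: ROLLBACK: discarded pending []; in_txn=False
Op 10: UPDATE d=26 (auto-commit; committed d=26)
Op 11: UPDATE c=5 (auto-commit; committed c=5)
Op 12: UPDATE a=21 (auto-commit; committed a=21)
Final committed: {a=21, c=5, d=26}

Answer: 21 5 26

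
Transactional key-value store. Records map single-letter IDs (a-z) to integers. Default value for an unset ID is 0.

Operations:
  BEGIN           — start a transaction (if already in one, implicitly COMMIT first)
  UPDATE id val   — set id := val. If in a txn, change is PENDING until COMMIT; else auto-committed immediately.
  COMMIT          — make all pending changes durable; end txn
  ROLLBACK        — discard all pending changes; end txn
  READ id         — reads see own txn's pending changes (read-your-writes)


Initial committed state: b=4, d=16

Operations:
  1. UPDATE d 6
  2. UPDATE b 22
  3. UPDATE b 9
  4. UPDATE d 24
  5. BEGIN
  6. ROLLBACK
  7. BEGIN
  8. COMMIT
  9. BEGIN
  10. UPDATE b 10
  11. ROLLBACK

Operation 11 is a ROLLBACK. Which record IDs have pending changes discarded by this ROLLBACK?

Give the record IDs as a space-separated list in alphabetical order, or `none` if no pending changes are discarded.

Answer: b

Derivation:
Initial committed: {b=4, d=16}
Op 1: UPDATE d=6 (auto-commit; committed d=6)
Op 2: UPDATE b=22 (auto-commit; committed b=22)
Op 3: UPDATE b=9 (auto-commit; committed b=9)
Op 4: UPDATE d=24 (auto-commit; committed d=24)
Op 5: BEGIN: in_txn=True, pending={}
Op 6: ROLLBACK: discarded pending []; in_txn=False
Op 7: BEGIN: in_txn=True, pending={}
Op 8: COMMIT: merged [] into committed; committed now {b=9, d=24}
Op 9: BEGIN: in_txn=True, pending={}
Op 10: UPDATE b=10 (pending; pending now {b=10})
Op 11: ROLLBACK: discarded pending ['b']; in_txn=False
ROLLBACK at op 11 discards: ['b']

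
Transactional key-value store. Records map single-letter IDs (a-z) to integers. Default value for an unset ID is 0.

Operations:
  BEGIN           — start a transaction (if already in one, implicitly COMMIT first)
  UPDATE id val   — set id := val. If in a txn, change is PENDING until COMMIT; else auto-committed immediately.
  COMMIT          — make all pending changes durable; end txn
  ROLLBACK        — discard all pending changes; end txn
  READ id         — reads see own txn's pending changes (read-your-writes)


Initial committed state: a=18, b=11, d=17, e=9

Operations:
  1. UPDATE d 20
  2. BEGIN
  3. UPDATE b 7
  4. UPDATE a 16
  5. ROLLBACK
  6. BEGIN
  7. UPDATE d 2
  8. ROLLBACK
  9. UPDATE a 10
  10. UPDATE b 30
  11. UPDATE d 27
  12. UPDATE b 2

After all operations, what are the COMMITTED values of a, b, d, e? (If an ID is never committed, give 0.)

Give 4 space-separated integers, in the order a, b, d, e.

Initial committed: {a=18, b=11, d=17, e=9}
Op 1: UPDATE d=20 (auto-commit; committed d=20)
Op 2: BEGIN: in_txn=True, pending={}
Op 3: UPDATE b=7 (pending; pending now {b=7})
Op 4: UPDATE a=16 (pending; pending now {a=16, b=7})
Op 5: ROLLBACK: discarded pending ['a', 'b']; in_txn=False
Op 6: BEGIN: in_txn=True, pending={}
Op 7: UPDATE d=2 (pending; pending now {d=2})
Op 8: ROLLBACK: discarded pending ['d']; in_txn=False
Op 9: UPDATE a=10 (auto-commit; committed a=10)
Op 10: UPDATE b=30 (auto-commit; committed b=30)
Op 11: UPDATE d=27 (auto-commit; committed d=27)
Op 12: UPDATE b=2 (auto-commit; committed b=2)
Final committed: {a=10, b=2, d=27, e=9}

Answer: 10 2 27 9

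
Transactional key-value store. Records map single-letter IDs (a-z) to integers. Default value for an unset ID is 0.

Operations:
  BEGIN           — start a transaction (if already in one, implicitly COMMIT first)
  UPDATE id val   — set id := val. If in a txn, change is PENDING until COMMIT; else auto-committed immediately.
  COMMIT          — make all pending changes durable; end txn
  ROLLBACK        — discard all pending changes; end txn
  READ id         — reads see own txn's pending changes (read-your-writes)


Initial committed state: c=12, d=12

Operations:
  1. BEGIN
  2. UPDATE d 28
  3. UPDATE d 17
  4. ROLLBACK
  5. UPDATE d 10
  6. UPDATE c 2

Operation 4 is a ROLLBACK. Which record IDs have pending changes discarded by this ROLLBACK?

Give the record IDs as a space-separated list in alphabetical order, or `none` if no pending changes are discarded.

Answer: d

Derivation:
Initial committed: {c=12, d=12}
Op 1: BEGIN: in_txn=True, pending={}
Op 2: UPDATE d=28 (pending; pending now {d=28})
Op 3: UPDATE d=17 (pending; pending now {d=17})
Op 4: ROLLBACK: discarded pending ['d']; in_txn=False
Op 5: UPDATE d=10 (auto-commit; committed d=10)
Op 6: UPDATE c=2 (auto-commit; committed c=2)
ROLLBACK at op 4 discards: ['d']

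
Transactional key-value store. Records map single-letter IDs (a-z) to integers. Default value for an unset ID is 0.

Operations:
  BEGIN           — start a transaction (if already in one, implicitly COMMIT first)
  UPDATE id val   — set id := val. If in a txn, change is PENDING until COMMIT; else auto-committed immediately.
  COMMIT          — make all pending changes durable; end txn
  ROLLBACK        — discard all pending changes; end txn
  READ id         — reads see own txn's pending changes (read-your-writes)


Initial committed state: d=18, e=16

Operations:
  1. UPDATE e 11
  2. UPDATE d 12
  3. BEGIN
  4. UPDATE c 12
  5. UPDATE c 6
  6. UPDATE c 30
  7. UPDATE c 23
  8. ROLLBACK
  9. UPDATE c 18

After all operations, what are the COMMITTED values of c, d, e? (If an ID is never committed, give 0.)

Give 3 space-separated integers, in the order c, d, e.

Initial committed: {d=18, e=16}
Op 1: UPDATE e=11 (auto-commit; committed e=11)
Op 2: UPDATE d=12 (auto-commit; committed d=12)
Op 3: BEGIN: in_txn=True, pending={}
Op 4: UPDATE c=12 (pending; pending now {c=12})
Op 5: UPDATE c=6 (pending; pending now {c=6})
Op 6: UPDATE c=30 (pending; pending now {c=30})
Op 7: UPDATE c=23 (pending; pending now {c=23})
Op 8: ROLLBACK: discarded pending ['c']; in_txn=False
Op 9: UPDATE c=18 (auto-commit; committed c=18)
Final committed: {c=18, d=12, e=11}

Answer: 18 12 11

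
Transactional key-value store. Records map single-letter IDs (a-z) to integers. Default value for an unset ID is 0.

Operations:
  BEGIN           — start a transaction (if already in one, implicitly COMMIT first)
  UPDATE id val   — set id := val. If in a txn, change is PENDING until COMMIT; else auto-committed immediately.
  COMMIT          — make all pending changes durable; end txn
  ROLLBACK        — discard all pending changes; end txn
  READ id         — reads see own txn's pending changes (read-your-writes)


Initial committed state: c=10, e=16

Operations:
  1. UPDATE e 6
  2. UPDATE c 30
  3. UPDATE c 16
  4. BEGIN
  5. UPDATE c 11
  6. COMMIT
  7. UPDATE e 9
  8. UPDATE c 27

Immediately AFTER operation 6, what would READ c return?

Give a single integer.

Answer: 11

Derivation:
Initial committed: {c=10, e=16}
Op 1: UPDATE e=6 (auto-commit; committed e=6)
Op 2: UPDATE c=30 (auto-commit; committed c=30)
Op 3: UPDATE c=16 (auto-commit; committed c=16)
Op 4: BEGIN: in_txn=True, pending={}
Op 5: UPDATE c=11 (pending; pending now {c=11})
Op 6: COMMIT: merged ['c'] into committed; committed now {c=11, e=6}
After op 6: visible(c) = 11 (pending={}, committed={c=11, e=6})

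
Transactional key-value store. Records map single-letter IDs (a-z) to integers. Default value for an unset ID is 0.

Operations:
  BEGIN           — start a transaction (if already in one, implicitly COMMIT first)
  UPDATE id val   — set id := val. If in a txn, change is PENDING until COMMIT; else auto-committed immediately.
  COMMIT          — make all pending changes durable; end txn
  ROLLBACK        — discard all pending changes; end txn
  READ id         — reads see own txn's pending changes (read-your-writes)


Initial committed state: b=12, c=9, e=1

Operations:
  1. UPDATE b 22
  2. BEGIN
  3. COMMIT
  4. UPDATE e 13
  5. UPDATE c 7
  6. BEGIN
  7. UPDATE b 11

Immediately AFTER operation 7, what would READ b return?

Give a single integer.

Initial committed: {b=12, c=9, e=1}
Op 1: UPDATE b=22 (auto-commit; committed b=22)
Op 2: BEGIN: in_txn=True, pending={}
Op 3: COMMIT: merged [] into committed; committed now {b=22, c=9, e=1}
Op 4: UPDATE e=13 (auto-commit; committed e=13)
Op 5: UPDATE c=7 (auto-commit; committed c=7)
Op 6: BEGIN: in_txn=True, pending={}
Op 7: UPDATE b=11 (pending; pending now {b=11})
After op 7: visible(b) = 11 (pending={b=11}, committed={b=22, c=7, e=13})

Answer: 11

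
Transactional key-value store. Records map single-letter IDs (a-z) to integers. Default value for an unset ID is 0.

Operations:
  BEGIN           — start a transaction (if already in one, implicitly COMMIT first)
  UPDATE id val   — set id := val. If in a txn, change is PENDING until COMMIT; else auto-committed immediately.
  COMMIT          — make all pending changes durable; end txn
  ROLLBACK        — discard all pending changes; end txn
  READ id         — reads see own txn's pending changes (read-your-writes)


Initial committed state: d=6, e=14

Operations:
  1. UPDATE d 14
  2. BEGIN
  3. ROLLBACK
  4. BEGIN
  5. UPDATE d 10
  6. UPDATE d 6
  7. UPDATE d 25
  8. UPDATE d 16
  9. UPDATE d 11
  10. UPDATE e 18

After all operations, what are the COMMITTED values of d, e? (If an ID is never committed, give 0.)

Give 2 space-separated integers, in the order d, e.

Initial committed: {d=6, e=14}
Op 1: UPDATE d=14 (auto-commit; committed d=14)
Op 2: BEGIN: in_txn=True, pending={}
Op 3: ROLLBACK: discarded pending []; in_txn=False
Op 4: BEGIN: in_txn=True, pending={}
Op 5: UPDATE d=10 (pending; pending now {d=10})
Op 6: UPDATE d=6 (pending; pending now {d=6})
Op 7: UPDATE d=25 (pending; pending now {d=25})
Op 8: UPDATE d=16 (pending; pending now {d=16})
Op 9: UPDATE d=11 (pending; pending now {d=11})
Op 10: UPDATE e=18 (pending; pending now {d=11, e=18})
Final committed: {d=14, e=14}

Answer: 14 14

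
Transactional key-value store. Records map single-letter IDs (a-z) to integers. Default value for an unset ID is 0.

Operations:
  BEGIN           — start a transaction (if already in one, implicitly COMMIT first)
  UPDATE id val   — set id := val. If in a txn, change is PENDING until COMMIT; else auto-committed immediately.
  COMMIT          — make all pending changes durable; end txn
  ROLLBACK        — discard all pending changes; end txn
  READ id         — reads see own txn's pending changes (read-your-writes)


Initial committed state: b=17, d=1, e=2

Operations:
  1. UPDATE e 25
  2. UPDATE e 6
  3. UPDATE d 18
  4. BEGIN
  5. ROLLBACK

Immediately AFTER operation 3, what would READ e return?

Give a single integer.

Initial committed: {b=17, d=1, e=2}
Op 1: UPDATE e=25 (auto-commit; committed e=25)
Op 2: UPDATE e=6 (auto-commit; committed e=6)
Op 3: UPDATE d=18 (auto-commit; committed d=18)
After op 3: visible(e) = 6 (pending={}, committed={b=17, d=18, e=6})

Answer: 6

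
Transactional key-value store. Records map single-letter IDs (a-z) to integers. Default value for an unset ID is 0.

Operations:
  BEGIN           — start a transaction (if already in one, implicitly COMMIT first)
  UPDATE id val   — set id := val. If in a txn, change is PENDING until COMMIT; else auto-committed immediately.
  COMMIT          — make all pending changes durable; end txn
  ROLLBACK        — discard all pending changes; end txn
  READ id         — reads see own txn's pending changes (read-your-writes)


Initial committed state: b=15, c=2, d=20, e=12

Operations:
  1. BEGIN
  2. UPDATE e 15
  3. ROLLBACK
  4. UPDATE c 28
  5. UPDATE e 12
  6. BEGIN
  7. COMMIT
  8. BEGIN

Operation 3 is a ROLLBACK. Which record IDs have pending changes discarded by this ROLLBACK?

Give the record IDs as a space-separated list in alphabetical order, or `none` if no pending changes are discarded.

Initial committed: {b=15, c=2, d=20, e=12}
Op 1: BEGIN: in_txn=True, pending={}
Op 2: UPDATE e=15 (pending; pending now {e=15})
Op 3: ROLLBACK: discarded pending ['e']; in_txn=False
Op 4: UPDATE c=28 (auto-commit; committed c=28)
Op 5: UPDATE e=12 (auto-commit; committed e=12)
Op 6: BEGIN: in_txn=True, pending={}
Op 7: COMMIT: merged [] into committed; committed now {b=15, c=28, d=20, e=12}
Op 8: BEGIN: in_txn=True, pending={}
ROLLBACK at op 3 discards: ['e']

Answer: e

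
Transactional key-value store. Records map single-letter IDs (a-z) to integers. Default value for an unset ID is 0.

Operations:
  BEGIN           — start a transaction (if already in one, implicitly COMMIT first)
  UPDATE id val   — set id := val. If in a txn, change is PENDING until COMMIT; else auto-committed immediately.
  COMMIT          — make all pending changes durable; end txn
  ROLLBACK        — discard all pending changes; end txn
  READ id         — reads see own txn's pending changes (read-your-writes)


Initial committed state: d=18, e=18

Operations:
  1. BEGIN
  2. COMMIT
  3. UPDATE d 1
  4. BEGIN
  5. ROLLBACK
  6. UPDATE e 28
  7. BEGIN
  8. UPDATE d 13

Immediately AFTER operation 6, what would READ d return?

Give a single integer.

Answer: 1

Derivation:
Initial committed: {d=18, e=18}
Op 1: BEGIN: in_txn=True, pending={}
Op 2: COMMIT: merged [] into committed; committed now {d=18, e=18}
Op 3: UPDATE d=1 (auto-commit; committed d=1)
Op 4: BEGIN: in_txn=True, pending={}
Op 5: ROLLBACK: discarded pending []; in_txn=False
Op 6: UPDATE e=28 (auto-commit; committed e=28)
After op 6: visible(d) = 1 (pending={}, committed={d=1, e=28})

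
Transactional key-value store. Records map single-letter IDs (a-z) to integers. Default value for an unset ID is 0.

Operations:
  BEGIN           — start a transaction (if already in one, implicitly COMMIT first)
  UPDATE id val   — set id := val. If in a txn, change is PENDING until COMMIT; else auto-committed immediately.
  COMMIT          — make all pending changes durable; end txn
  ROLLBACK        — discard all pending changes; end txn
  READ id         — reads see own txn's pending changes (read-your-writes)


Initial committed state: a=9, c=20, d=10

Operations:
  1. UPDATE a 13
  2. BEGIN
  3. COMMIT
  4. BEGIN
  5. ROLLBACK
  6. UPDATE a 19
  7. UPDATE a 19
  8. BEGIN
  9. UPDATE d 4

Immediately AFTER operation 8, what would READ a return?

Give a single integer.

Answer: 19

Derivation:
Initial committed: {a=9, c=20, d=10}
Op 1: UPDATE a=13 (auto-commit; committed a=13)
Op 2: BEGIN: in_txn=True, pending={}
Op 3: COMMIT: merged [] into committed; committed now {a=13, c=20, d=10}
Op 4: BEGIN: in_txn=True, pending={}
Op 5: ROLLBACK: discarded pending []; in_txn=False
Op 6: UPDATE a=19 (auto-commit; committed a=19)
Op 7: UPDATE a=19 (auto-commit; committed a=19)
Op 8: BEGIN: in_txn=True, pending={}
After op 8: visible(a) = 19 (pending={}, committed={a=19, c=20, d=10})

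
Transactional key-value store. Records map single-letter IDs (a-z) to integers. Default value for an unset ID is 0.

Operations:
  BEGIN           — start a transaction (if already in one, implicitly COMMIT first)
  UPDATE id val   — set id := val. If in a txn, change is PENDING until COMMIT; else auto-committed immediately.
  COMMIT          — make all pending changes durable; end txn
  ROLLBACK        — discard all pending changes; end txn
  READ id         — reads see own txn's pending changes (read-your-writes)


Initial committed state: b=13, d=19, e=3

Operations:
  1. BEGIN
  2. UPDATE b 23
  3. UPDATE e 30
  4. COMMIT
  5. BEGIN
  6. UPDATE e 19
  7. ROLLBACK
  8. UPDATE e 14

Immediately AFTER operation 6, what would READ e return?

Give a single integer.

Initial committed: {b=13, d=19, e=3}
Op 1: BEGIN: in_txn=True, pending={}
Op 2: UPDATE b=23 (pending; pending now {b=23})
Op 3: UPDATE e=30 (pending; pending now {b=23, e=30})
Op 4: COMMIT: merged ['b', 'e'] into committed; committed now {b=23, d=19, e=30}
Op 5: BEGIN: in_txn=True, pending={}
Op 6: UPDATE e=19 (pending; pending now {e=19})
After op 6: visible(e) = 19 (pending={e=19}, committed={b=23, d=19, e=30})

Answer: 19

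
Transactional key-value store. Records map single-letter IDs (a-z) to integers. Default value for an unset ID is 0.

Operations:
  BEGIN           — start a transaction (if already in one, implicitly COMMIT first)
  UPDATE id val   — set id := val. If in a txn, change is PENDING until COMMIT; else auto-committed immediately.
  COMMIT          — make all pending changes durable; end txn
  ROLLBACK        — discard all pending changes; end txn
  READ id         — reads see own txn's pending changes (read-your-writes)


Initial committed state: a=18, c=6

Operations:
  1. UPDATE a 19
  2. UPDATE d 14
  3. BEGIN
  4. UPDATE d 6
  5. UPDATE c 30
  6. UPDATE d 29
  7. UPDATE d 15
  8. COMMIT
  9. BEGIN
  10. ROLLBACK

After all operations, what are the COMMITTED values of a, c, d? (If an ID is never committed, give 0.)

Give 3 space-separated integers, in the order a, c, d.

Answer: 19 30 15

Derivation:
Initial committed: {a=18, c=6}
Op 1: UPDATE a=19 (auto-commit; committed a=19)
Op 2: UPDATE d=14 (auto-commit; committed d=14)
Op 3: BEGIN: in_txn=True, pending={}
Op 4: UPDATE d=6 (pending; pending now {d=6})
Op 5: UPDATE c=30 (pending; pending now {c=30, d=6})
Op 6: UPDATE d=29 (pending; pending now {c=30, d=29})
Op 7: UPDATE d=15 (pending; pending now {c=30, d=15})
Op 8: COMMIT: merged ['c', 'd'] into committed; committed now {a=19, c=30, d=15}
Op 9: BEGIN: in_txn=True, pending={}
Op 10: ROLLBACK: discarded pending []; in_txn=False
Final committed: {a=19, c=30, d=15}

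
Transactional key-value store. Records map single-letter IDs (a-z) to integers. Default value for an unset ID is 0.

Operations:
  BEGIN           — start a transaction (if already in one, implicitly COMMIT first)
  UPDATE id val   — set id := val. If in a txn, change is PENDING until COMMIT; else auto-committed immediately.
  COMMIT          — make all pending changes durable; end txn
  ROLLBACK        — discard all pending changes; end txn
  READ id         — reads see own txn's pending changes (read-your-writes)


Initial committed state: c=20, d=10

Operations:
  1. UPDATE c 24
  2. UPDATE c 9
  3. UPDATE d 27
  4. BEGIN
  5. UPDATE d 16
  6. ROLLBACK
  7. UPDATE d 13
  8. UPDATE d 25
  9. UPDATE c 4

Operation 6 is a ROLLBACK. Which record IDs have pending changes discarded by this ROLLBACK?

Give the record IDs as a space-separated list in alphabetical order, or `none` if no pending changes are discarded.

Initial committed: {c=20, d=10}
Op 1: UPDATE c=24 (auto-commit; committed c=24)
Op 2: UPDATE c=9 (auto-commit; committed c=9)
Op 3: UPDATE d=27 (auto-commit; committed d=27)
Op 4: BEGIN: in_txn=True, pending={}
Op 5: UPDATE d=16 (pending; pending now {d=16})
Op 6: ROLLBACK: discarded pending ['d']; in_txn=False
Op 7: UPDATE d=13 (auto-commit; committed d=13)
Op 8: UPDATE d=25 (auto-commit; committed d=25)
Op 9: UPDATE c=4 (auto-commit; committed c=4)
ROLLBACK at op 6 discards: ['d']

Answer: d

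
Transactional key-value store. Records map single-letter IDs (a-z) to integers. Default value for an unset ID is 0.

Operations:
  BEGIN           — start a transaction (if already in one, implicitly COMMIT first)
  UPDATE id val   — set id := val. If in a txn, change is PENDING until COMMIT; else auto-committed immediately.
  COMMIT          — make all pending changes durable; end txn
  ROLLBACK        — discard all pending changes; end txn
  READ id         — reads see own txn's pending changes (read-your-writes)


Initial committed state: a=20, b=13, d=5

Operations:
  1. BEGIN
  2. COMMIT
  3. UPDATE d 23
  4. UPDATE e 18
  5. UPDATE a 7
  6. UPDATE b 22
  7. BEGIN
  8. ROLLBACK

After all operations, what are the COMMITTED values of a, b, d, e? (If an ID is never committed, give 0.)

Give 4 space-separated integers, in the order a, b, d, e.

Initial committed: {a=20, b=13, d=5}
Op 1: BEGIN: in_txn=True, pending={}
Op 2: COMMIT: merged [] into committed; committed now {a=20, b=13, d=5}
Op 3: UPDATE d=23 (auto-commit; committed d=23)
Op 4: UPDATE e=18 (auto-commit; committed e=18)
Op 5: UPDATE a=7 (auto-commit; committed a=7)
Op 6: UPDATE b=22 (auto-commit; committed b=22)
Op 7: BEGIN: in_txn=True, pending={}
Op 8: ROLLBACK: discarded pending []; in_txn=False
Final committed: {a=7, b=22, d=23, e=18}

Answer: 7 22 23 18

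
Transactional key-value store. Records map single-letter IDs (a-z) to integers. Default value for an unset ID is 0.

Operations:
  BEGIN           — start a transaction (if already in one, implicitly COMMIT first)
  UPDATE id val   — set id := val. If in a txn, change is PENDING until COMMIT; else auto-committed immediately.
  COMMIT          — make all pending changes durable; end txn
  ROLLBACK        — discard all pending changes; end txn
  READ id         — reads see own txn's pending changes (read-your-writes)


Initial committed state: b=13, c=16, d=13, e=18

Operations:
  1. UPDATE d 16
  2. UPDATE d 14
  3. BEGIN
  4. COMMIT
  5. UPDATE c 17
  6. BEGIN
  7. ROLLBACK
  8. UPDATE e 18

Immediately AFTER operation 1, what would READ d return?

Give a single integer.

Initial committed: {b=13, c=16, d=13, e=18}
Op 1: UPDATE d=16 (auto-commit; committed d=16)
After op 1: visible(d) = 16 (pending={}, committed={b=13, c=16, d=16, e=18})

Answer: 16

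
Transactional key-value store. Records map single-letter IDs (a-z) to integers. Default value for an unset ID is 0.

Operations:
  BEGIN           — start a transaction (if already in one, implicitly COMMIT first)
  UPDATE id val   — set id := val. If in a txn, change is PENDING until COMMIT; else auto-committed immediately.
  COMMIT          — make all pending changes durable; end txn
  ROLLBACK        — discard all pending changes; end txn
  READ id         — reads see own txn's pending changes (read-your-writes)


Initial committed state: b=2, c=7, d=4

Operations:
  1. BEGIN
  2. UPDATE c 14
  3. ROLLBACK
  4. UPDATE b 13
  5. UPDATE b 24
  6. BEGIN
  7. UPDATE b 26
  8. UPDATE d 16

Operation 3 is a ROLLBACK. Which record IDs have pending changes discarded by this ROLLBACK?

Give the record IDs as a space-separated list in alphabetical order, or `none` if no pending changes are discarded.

Initial committed: {b=2, c=7, d=4}
Op 1: BEGIN: in_txn=True, pending={}
Op 2: UPDATE c=14 (pending; pending now {c=14})
Op 3: ROLLBACK: discarded pending ['c']; in_txn=False
Op 4: UPDATE b=13 (auto-commit; committed b=13)
Op 5: UPDATE b=24 (auto-commit; committed b=24)
Op 6: BEGIN: in_txn=True, pending={}
Op 7: UPDATE b=26 (pending; pending now {b=26})
Op 8: UPDATE d=16 (pending; pending now {b=26, d=16})
ROLLBACK at op 3 discards: ['c']

Answer: c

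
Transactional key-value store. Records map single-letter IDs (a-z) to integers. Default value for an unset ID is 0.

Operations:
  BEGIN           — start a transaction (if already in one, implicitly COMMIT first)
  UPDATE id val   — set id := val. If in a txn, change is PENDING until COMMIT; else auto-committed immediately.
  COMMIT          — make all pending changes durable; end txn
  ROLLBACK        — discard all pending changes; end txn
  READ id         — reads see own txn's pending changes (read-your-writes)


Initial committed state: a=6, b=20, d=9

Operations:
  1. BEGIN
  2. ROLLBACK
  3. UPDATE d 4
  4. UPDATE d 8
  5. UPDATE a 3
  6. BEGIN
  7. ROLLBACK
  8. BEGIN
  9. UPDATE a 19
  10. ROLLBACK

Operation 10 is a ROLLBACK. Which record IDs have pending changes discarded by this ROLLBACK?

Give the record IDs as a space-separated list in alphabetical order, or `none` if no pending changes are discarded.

Initial committed: {a=6, b=20, d=9}
Op 1: BEGIN: in_txn=True, pending={}
Op 2: ROLLBACK: discarded pending []; in_txn=False
Op 3: UPDATE d=4 (auto-commit; committed d=4)
Op 4: UPDATE d=8 (auto-commit; committed d=8)
Op 5: UPDATE a=3 (auto-commit; committed a=3)
Op 6: BEGIN: in_txn=True, pending={}
Op 7: ROLLBACK: discarded pending []; in_txn=False
Op 8: BEGIN: in_txn=True, pending={}
Op 9: UPDATE a=19 (pending; pending now {a=19})
Op 10: ROLLBACK: discarded pending ['a']; in_txn=False
ROLLBACK at op 10 discards: ['a']

Answer: a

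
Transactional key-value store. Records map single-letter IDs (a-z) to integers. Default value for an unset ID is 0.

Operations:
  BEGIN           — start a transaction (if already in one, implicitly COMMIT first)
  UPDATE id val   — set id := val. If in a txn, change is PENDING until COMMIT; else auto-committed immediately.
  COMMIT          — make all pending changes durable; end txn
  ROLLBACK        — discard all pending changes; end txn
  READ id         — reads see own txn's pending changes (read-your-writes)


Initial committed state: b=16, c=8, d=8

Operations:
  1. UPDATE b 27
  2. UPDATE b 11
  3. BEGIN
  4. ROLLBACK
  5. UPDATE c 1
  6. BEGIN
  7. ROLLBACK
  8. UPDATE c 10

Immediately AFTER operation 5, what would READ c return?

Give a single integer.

Answer: 1

Derivation:
Initial committed: {b=16, c=8, d=8}
Op 1: UPDATE b=27 (auto-commit; committed b=27)
Op 2: UPDATE b=11 (auto-commit; committed b=11)
Op 3: BEGIN: in_txn=True, pending={}
Op 4: ROLLBACK: discarded pending []; in_txn=False
Op 5: UPDATE c=1 (auto-commit; committed c=1)
After op 5: visible(c) = 1 (pending={}, committed={b=11, c=1, d=8})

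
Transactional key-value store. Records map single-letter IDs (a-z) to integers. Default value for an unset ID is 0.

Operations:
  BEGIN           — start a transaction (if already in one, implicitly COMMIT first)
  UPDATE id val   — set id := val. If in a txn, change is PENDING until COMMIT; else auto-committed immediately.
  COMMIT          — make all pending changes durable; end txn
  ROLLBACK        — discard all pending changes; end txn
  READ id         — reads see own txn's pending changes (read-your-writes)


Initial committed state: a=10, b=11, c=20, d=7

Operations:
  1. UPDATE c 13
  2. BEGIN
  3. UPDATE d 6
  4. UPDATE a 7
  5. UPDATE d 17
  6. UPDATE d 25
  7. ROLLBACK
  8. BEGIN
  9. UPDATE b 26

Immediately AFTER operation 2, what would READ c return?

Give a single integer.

Answer: 13

Derivation:
Initial committed: {a=10, b=11, c=20, d=7}
Op 1: UPDATE c=13 (auto-commit; committed c=13)
Op 2: BEGIN: in_txn=True, pending={}
After op 2: visible(c) = 13 (pending={}, committed={a=10, b=11, c=13, d=7})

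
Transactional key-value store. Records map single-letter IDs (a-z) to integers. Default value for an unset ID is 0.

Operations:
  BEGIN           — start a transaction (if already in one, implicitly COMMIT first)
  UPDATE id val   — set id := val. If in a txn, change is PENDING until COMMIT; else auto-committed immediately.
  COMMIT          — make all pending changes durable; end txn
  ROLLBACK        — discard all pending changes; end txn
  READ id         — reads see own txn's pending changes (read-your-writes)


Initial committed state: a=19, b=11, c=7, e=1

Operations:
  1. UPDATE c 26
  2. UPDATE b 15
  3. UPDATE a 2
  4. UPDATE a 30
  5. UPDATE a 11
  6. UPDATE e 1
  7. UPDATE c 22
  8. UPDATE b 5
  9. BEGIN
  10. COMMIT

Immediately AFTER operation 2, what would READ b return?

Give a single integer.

Initial committed: {a=19, b=11, c=7, e=1}
Op 1: UPDATE c=26 (auto-commit; committed c=26)
Op 2: UPDATE b=15 (auto-commit; committed b=15)
After op 2: visible(b) = 15 (pending={}, committed={a=19, b=15, c=26, e=1})

Answer: 15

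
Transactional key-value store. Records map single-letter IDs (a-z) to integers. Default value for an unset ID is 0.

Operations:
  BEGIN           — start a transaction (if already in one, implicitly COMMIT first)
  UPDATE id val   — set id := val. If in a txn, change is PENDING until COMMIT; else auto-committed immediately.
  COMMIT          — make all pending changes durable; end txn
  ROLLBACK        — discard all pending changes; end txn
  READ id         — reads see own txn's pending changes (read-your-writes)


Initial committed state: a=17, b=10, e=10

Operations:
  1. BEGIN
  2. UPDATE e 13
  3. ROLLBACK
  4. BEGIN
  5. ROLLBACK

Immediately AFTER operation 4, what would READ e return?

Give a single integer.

Answer: 10

Derivation:
Initial committed: {a=17, b=10, e=10}
Op 1: BEGIN: in_txn=True, pending={}
Op 2: UPDATE e=13 (pending; pending now {e=13})
Op 3: ROLLBACK: discarded pending ['e']; in_txn=False
Op 4: BEGIN: in_txn=True, pending={}
After op 4: visible(e) = 10 (pending={}, committed={a=17, b=10, e=10})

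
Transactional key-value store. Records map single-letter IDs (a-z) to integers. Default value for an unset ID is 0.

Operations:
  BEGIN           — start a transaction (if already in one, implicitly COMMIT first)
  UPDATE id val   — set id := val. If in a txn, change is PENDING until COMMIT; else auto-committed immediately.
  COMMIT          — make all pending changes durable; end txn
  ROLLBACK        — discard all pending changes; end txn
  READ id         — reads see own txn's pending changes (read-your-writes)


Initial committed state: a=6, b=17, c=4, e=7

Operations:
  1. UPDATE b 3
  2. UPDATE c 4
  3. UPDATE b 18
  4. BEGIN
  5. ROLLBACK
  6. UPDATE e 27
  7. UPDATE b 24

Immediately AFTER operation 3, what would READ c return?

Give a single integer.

Initial committed: {a=6, b=17, c=4, e=7}
Op 1: UPDATE b=3 (auto-commit; committed b=3)
Op 2: UPDATE c=4 (auto-commit; committed c=4)
Op 3: UPDATE b=18 (auto-commit; committed b=18)
After op 3: visible(c) = 4 (pending={}, committed={a=6, b=18, c=4, e=7})

Answer: 4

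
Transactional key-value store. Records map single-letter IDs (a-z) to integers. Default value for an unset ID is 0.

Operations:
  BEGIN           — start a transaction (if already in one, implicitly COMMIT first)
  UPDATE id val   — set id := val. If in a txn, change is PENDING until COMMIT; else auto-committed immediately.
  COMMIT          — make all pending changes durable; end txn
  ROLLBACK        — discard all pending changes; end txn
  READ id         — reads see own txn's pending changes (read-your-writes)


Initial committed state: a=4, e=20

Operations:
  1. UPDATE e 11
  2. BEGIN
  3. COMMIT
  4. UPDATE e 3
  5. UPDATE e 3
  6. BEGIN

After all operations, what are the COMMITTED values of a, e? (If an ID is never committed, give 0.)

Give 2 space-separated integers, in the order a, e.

Initial committed: {a=4, e=20}
Op 1: UPDATE e=11 (auto-commit; committed e=11)
Op 2: BEGIN: in_txn=True, pending={}
Op 3: COMMIT: merged [] into committed; committed now {a=4, e=11}
Op 4: UPDATE e=3 (auto-commit; committed e=3)
Op 5: UPDATE e=3 (auto-commit; committed e=3)
Op 6: BEGIN: in_txn=True, pending={}
Final committed: {a=4, e=3}

Answer: 4 3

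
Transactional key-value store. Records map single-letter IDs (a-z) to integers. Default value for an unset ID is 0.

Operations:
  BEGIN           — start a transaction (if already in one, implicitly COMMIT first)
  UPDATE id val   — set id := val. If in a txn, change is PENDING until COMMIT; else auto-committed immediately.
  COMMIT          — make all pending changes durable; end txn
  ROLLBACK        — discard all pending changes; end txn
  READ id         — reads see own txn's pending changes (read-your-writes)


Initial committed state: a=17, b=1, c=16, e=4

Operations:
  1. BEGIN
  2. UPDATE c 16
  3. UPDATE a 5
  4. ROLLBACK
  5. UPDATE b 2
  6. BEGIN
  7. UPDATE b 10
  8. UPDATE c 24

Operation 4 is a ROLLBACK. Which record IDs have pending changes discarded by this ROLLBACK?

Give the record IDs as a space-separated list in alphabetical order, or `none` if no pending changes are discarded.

Initial committed: {a=17, b=1, c=16, e=4}
Op 1: BEGIN: in_txn=True, pending={}
Op 2: UPDATE c=16 (pending; pending now {c=16})
Op 3: UPDATE a=5 (pending; pending now {a=5, c=16})
Op 4: ROLLBACK: discarded pending ['a', 'c']; in_txn=False
Op 5: UPDATE b=2 (auto-commit; committed b=2)
Op 6: BEGIN: in_txn=True, pending={}
Op 7: UPDATE b=10 (pending; pending now {b=10})
Op 8: UPDATE c=24 (pending; pending now {b=10, c=24})
ROLLBACK at op 4 discards: ['a', 'c']

Answer: a c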